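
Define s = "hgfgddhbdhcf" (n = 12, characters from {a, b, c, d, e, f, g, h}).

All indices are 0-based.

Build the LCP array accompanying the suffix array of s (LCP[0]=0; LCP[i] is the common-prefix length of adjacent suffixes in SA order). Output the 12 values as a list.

rank | idx | suffix
   0 |   7 | bdhcf
   1 |  10 | cf
   2 |   4 | ddhbdhcf
   3 |   5 | dhbdhcf
   4 |   8 | dhcf
   5 |  11 | f
   6 |   2 | fgddhbdhcf
   7 |   3 | gddhbdhcf
   8 |   1 | gfgddhbdhcf
   9 |   6 | hbdhcf
  10 |   9 | hcf
  11 |   0 | hgfgddhbdhcf

SA = [7, 10, 4, 5, 8, 11, 2, 3, 1, 6, 9, 0]
i: (SA[i-1],SA[i]) lcp shared
  1: (7,10) 0 ''
  2: (10,4) 0 ''
  3: (4,5) 1 'd'
  4: (5,8) 2 'dh'
  5: (8,11) 0 ''
  6: (11,2) 1 'f'
  7: (2,3) 0 ''
  8: (3,1) 1 'g'
  9: (1,6) 0 ''
  10: (6,9) 1 'h'
  11: (9,0) 1 'h'

[0, 0, 0, 1, 2, 0, 1, 0, 1, 0, 1, 1]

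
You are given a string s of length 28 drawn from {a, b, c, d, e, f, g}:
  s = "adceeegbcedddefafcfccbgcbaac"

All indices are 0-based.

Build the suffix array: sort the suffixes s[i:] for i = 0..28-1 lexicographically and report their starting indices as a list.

[25, 26, 0, 15, 24, 7, 21, 27, 23, 20, 19, 8, 2, 17, 1, 10, 11, 12, 9, 3, 4, 13, 5, 14, 18, 16, 6, 22]

rank | idx | suffix
   0 |  25 | aac
   1 |  26 | ac
   2 |   0 | adceeegbcedddefafcfccbgcbaac
   3 |  15 | afcfccbgcbaac
   4 |  24 | baac
   5 |   7 | bcedddefafcfccbgcbaac
   6 |  21 | bgcbaac
   7 |  27 | c
   8 |  23 | cbaac
   9 |  20 | cbgcbaac
  10 |  19 | ccbgcbaac
  11 |   8 | cedddefafcfccbgcbaac
  12 |   2 | ceeegbcedddefafcfccbgcbaac
  13 |  17 | cfccbgcbaac
  14 |   1 | dceeegbcedddefafcfccbgcbaac
  15 |  10 | dddefafcfccbgcbaac
  16 |  11 | ddefafcfccbgcbaac
  17 |  12 | defafcfccbgcbaac
  18 |   9 | edddefafcfccbgcbaac
  19 |   3 | eeegbcedddefafcfccbgcbaac
  20 |   4 | eegbcedddefafcfccbgcbaac
  21 |  13 | efafcfccbgcbaac
  22 |   5 | egbcedddefafcfccbgcbaac
  23 |  14 | fafcfccbgcbaac
  24 |  18 | fccbgcbaac
  25 |  16 | fcfccbgcbaac
  26 |   6 | gbcedddefafcfccbgcbaac
  27 |  22 | gcbaac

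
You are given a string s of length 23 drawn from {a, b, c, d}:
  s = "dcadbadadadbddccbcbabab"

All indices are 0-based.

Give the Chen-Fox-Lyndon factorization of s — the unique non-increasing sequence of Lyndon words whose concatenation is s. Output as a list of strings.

emit factor 1: 'd' (i=0, period=1)
emit factor 2: 'c' (i=1, period=1)
emit factor 3: 'adb' (i=2, period=3)
emit factor 4: 'adadadbddccbcb' (i=5, period=14)
emit factor 5: 'ab' (i=19, period=2)
emit factor 6: 'ab' (i=21, period=2)

["d", "c", "adb", "adadadbddccbcb", "ab", "ab"]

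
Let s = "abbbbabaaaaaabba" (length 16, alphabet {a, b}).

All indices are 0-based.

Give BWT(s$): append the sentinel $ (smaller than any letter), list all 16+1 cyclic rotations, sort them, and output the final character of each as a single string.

rank  rotation           last
    0  $abbbbabaaaaaabba  a
    1  a$abbbbabaaaaaabb  b
    2  aaaaaabba$abbbbab  b
    3  aaaaabba$abbbbaba  a
    4  aaaabba$abbbbabaa  a
    5  aaabba$abbbbabaaa  a
    6  aabba$abbbbabaaaa  a
    7  abaaaaaabba$abbbb  b
    8  abba$abbbbabaaaaa  a
    9  abbbbabaaaaaabba$  $
   10  ba$abbbbabaaaaaab  b
   11  baaaaaabba$abbbba  a
   12  babaaaaaabba$abbb  b
   13  bba$abbbbabaaaaaa  a
   14  bbabaaaaaabba$abb  b
   15  bbbabaaaaaabba$ab  b
   16  bbbbabaaaaaabba$a  a

abbaaaaba$bababba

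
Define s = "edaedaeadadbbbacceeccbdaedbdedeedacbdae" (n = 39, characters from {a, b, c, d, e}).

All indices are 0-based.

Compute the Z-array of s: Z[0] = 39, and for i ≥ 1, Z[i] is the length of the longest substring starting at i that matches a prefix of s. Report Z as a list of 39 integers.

Z[0]=39
i=1: i≥r, start 0; Z[1]=0
i=2: i≥r, start 0; Z[2]=0
i=3: i≥r, start 0; Z[3]=4 extend→box=[3,7)
i=4: min(r-i=3, Z[1]=0)=0; Z[4]=0
i=5: min(r-i=2, Z[2]=0)=0; Z[5]=0
i=6: min(r-i=1, Z[3]=4)=1; Z[6]=1
i=7: i≥r, start 0; Z[7]=0
i=8: i≥r, start 0; Z[8]=0
i=9: i≥r, start 0; Z[9]=0
i=10: i≥r, start 0; Z[10]=0
i=11: i≥r, start 0; Z[11]=0
i=12: i≥r, start 0; Z[12]=0
i=13: i≥r, start 0; Z[13]=0
i=14: i≥r, start 0; Z[14]=0
i=15: i≥r, start 0; Z[15]=0
i=16: i≥r, start 0; Z[16]=0
i=17: i≥r, start 0; Z[17]=1 extend→box=[17,18)
i=18: i≥r, start 0; Z[18]=1 extend→box=[18,19)
i=19: i≥r, start 0; Z[19]=0
i=20: i≥r, start 0; Z[20]=0
i=21: i≥r, start 0; Z[21]=0
i=22: i≥r, start 0; Z[22]=0
i=23: i≥r, start 0; Z[23]=0
i=24: i≥r, start 0; Z[24]=2 extend→box=[24,26)
i=25: min(r-i=1, Z[1]=0)=0; Z[25]=0
i=26: i≥r, start 0; Z[26]=0
i=27: i≥r, start 0; Z[27]=0
i=28: i≥r, start 0; Z[28]=2 extend→box=[28,30)
i=29: min(r-i=1, Z[1]=0)=0; Z[29]=0
i=30: i≥r, start 0; Z[30]=1 extend→box=[30,31)
i=31: i≥r, start 0; Z[31]=3 extend→box=[31,34)
i=32: min(r-i=2, Z[1]=0)=0; Z[32]=0
i=33: min(r-i=1, Z[2]=0)=0; Z[33]=0
i=34: i≥r, start 0; Z[34]=0
i=35: i≥r, start 0; Z[35]=0
i=36: i≥r, start 0; Z[36]=0
i=37: i≥r, start 0; Z[37]=0
i=38: i≥r, start 0; Z[38]=1 extend→box=[38,39)

[39, 0, 0, 4, 0, 0, 1, 0, 0, 0, 0, 0, 0, 0, 0, 0, 0, 1, 1, 0, 0, 0, 0, 0, 2, 0, 0, 0, 2, 0, 1, 3, 0, 0, 0, 0, 0, 0, 1]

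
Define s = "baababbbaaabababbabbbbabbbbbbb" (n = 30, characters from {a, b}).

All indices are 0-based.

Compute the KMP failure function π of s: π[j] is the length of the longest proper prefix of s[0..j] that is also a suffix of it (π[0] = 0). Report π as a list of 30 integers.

π[0] = 0
j=1 s[j]='a': π[1]=0 (border '')
j=2 s[j]='a': π[2]=0 (border '')
j=3 s[j]='b': π[3]=1 (border 'b')
j=4 s[j]='a': π[4]=2 (border 'ba')
j=5 s[j]='b': k: 2→0; π[5]=1 (border 'b')
j=6 s[j]='b': k: 1→0; π[6]=1 (border 'b')
j=7 s[j]='b': k: 1→0; π[7]=1 (border 'b')
j=8 s[j]='a': π[8]=2 (border 'ba')
j=9 s[j]='a': π[9]=3 (border 'baa')
j=10 s[j]='a': k: 3→0; π[10]=0 (border '')
j=11 s[j]='b': π[11]=1 (border 'b')
j=12 s[j]='a': π[12]=2 (border 'ba')
j=13 s[j]='b': k: 2→0; π[13]=1 (border 'b')
j=14 s[j]='a': π[14]=2 (border 'ba')
j=15 s[j]='b': k: 2→0; π[15]=1 (border 'b')
j=16 s[j]='b': k: 1→0; π[16]=1 (border 'b')
j=17 s[j]='a': π[17]=2 (border 'ba')
j=18 s[j]='b': k: 2→0; π[18]=1 (border 'b')
j=19 s[j]='b': k: 1→0; π[19]=1 (border 'b')
j=20 s[j]='b': k: 1→0; π[20]=1 (border 'b')
j=21 s[j]='b': k: 1→0; π[21]=1 (border 'b')
j=22 s[j]='a': π[22]=2 (border 'ba')
j=23 s[j]='b': k: 2→0; π[23]=1 (border 'b')
j=24 s[j]='b': k: 1→0; π[24]=1 (border 'b')
j=25 s[j]='b': k: 1→0; π[25]=1 (border 'b')
j=26 s[j]='b': k: 1→0; π[26]=1 (border 'b')
j=27 s[j]='b': k: 1→0; π[27]=1 (border 'b')
j=28 s[j]='b': k: 1→0; π[28]=1 (border 'b')
j=29 s[j]='b': k: 1→0; π[29]=1 (border 'b')

[0, 0, 0, 1, 2, 1, 1, 1, 2, 3, 0, 1, 2, 1, 2, 1, 1, 2, 1, 1, 1, 1, 2, 1, 1, 1, 1, 1, 1, 1]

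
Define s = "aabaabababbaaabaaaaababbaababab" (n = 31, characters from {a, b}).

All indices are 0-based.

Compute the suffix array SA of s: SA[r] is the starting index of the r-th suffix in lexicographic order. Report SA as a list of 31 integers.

rank | idx | suffix
   0 |  15 | aaaaababbaababab
   1 |  16 | aaaababbaababab
   2 |  11 | aaabaaaaababbaababab
   3 |  17 | aaababbaababab
   4 |  12 | aabaaaaababbaababab
   5 |   0 | aabaabababbaaabaaaaababbaababab
   6 |  24 | aababab
   7 |   3 | aabababbaaabaaaaababbaababab
   8 |  18 | aababbaababab
   9 |  29 | ab
  10 |  13 | abaaaaababbaababab
  11 |   1 | abaabababbaaabaaaaababbaababab
  12 |  27 | abab
  13 |  25 | ababab
  14 |   4 | abababbaaabaaaaababbaababab
  15 |   6 | ababbaaabaaaaababbaababab
  16 |  19 | ababbaababab
  17 |   8 | abbaaabaaaaababbaababab
  18 |  21 | abbaababab
  19 |  30 | b
  20 |  14 | baaaaababbaababab
  21 |  10 | baaabaaaaababbaababab
  22 |  23 | baababab
  23 |   2 | baabababbaaabaaaaababbaababab
  24 |  28 | bab
  25 |  26 | babab
  26 |   5 | bababbaaabaaaaababbaababab
  27 |   7 | babbaaabaaaaababbaababab
  28 |  20 | babbaababab
  29 |   9 | bbaaabaaaaababbaababab
  30 |  22 | bbaababab

[15, 16, 11, 17, 12, 0, 24, 3, 18, 29, 13, 1, 27, 25, 4, 6, 19, 8, 21, 30, 14, 10, 23, 2, 28, 26, 5, 7, 20, 9, 22]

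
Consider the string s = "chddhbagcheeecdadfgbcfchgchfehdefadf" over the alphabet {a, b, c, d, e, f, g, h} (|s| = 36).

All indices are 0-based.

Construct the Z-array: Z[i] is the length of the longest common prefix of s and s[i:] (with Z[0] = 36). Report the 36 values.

[36, 0, 0, 0, 0, 0, 0, 0, 2, 0, 0, 0, 0, 1, 0, 0, 0, 0, 0, 0, 1, 0, 2, 0, 0, 2, 0, 0, 0, 0, 0, 0, 0, 0, 0, 0]

Z[0]=36
i=1: fresh scan; Z[1]=0
i=2: fresh scan; Z[2]=0
i=3: fresh scan; Z[3]=0
i=4: fresh scan; Z[4]=0
i=5: fresh scan; Z[5]=0
i=6: fresh scan; Z[6]=0
i=7: fresh scan; Z[7]=0
i=8: fresh scan; Z[8]=2 scan→box=[8,10)
i=9: min(r-i=1, Z[1]=0)=0; Z[9]=0
i=10: fresh scan; Z[10]=0
i=11: fresh scan; Z[11]=0
i=12: fresh scan; Z[12]=0
i=13: fresh scan; Z[13]=1 scan→box=[13,14)
i=14: fresh scan; Z[14]=0
i=15: fresh scan; Z[15]=0
i=16: fresh scan; Z[16]=0
i=17: fresh scan; Z[17]=0
i=18: fresh scan; Z[18]=0
i=19: fresh scan; Z[19]=0
i=20: fresh scan; Z[20]=1 scan→box=[20,21)
i=21: fresh scan; Z[21]=0
i=22: fresh scan; Z[22]=2 scan→box=[22,24)
i=23: min(r-i=1, Z[1]=0)=0; Z[23]=0
i=24: fresh scan; Z[24]=0
i=25: fresh scan; Z[25]=2 scan→box=[25,27)
i=26: min(r-i=1, Z[1]=0)=0; Z[26]=0
i=27: fresh scan; Z[27]=0
i=28: fresh scan; Z[28]=0
i=29: fresh scan; Z[29]=0
i=30: fresh scan; Z[30]=0
i=31: fresh scan; Z[31]=0
i=32: fresh scan; Z[32]=0
i=33: fresh scan; Z[33]=0
i=34: fresh scan; Z[34]=0
i=35: fresh scan; Z[35]=0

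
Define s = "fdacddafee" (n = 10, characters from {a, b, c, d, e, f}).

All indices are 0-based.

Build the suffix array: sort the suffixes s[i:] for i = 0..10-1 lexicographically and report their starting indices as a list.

rank | idx | suffix
   0 |   2 | acddafee
   1 |   6 | afee
   2 |   3 | cddafee
   3 |   1 | dacddafee
   4 |   5 | dafee
   5 |   4 | ddafee
   6 |   9 | e
   7 |   8 | ee
   8 |   0 | fdacddafee
   9 |   7 | fee

[2, 6, 3, 1, 5, 4, 9, 8, 0, 7]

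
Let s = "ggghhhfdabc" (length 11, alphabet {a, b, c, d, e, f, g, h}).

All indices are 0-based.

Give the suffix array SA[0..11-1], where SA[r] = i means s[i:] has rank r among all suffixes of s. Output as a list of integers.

rank | idx | suffix
   0 |   8 | abc
   1 |   9 | bc
   2 |  10 | c
   3 |   7 | dabc
   4 |   6 | fdabc
   5 |   0 | ggghhhfdabc
   6 |   1 | gghhhfdabc
   7 |   2 | ghhhfdabc
   8 |   5 | hfdabc
   9 |   4 | hhfdabc
  10 |   3 | hhhfdabc

[8, 9, 10, 7, 6, 0, 1, 2, 5, 4, 3]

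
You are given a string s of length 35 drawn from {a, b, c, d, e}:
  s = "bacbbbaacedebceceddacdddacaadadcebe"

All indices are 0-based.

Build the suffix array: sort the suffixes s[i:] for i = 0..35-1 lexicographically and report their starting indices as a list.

[6, 26, 24, 1, 19, 7, 27, 29, 5, 0, 4, 3, 12, 33, 25, 2, 20, 31, 13, 15, 8, 23, 18, 28, 30, 22, 17, 21, 10, 34, 11, 32, 14, 16, 9]

sorted suffixes:
  #0 SA[0]=6  'aacedebceceddacdddacaadadcebe'
  #1 SA[1]=26  'aadadcebe'
  #2 SA[2]=24  'acaadadcebe'
  #3 SA[3]=1  'acbbbaacedebceceddacdddacaadadcebe'
  #4 SA[4]=19  'acdddacaadadcebe'
  #5 SA[5]=7  'acedebceceddacdddacaadadcebe'
  #6 SA[6]=27  'adadcebe'
  #7 SA[7]=29  'adcebe'
  #8 SA[8]=5  'baacedebceceddacdddacaadadcebe'
  #9 SA[9]=0  'bacbbbaacedebceceddacdddacaadadcebe'
  #10 SA[10]=4  'bbaacedebceceddacdddacaadadcebe'
  #11 SA[11]=3  'bbbaacedebceceddacdddacaadadcebe'
  #12 SA[12]=12  'bceceddacdddacaadadcebe'
  #13 SA[13]=33  'be'
  #14 SA[14]=25  'caadadcebe'
  #15 SA[15]=2  'cbbbaacedebceceddacdddacaadadcebe'
  #16 SA[16]=20  'cdddacaadadcebe'
  #17 SA[17]=31  'cebe'
  #18 SA[18]=13  'ceceddacdddacaadadcebe'
  #19 SA[19]=15  'ceddacdddacaadadcebe'
  #20 SA[20]=8  'cedebceceddacdddacaadadcebe'
  #21 SA[21]=23  'dacaadadcebe'
  #22 SA[22]=18  'dacdddacaadadcebe'
  #23 SA[23]=28  'dadcebe'
  #24 SA[24]=30  'dcebe'
  #25 SA[25]=22  'ddacaadadcebe'
  #26 SA[26]=17  'ddacdddacaadadcebe'
  #27 SA[27]=21  'dddacaadadcebe'
  #28 SA[28]=10  'debceceddacdddacaadadcebe'
  #29 SA[29]=34  'e'
  #30 SA[30]=11  'ebceceddacdddacaadadcebe'
  #31 SA[31]=32  'ebe'
  #32 SA[32]=14  'eceddacdddacaadadcebe'
  #33 SA[33]=16  'eddacdddacaadadcebe'
  #34 SA[34]=9  'edebceceddacdddacaadadcebe'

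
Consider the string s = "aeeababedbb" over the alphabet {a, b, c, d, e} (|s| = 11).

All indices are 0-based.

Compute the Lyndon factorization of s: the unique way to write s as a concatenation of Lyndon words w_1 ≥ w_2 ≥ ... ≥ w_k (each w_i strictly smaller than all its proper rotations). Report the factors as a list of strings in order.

["aee", "ababedbb"]

emit factor 1: 'aee' (i=0, period=3)
emit factor 2: 'ababedbb' (i=3, period=8)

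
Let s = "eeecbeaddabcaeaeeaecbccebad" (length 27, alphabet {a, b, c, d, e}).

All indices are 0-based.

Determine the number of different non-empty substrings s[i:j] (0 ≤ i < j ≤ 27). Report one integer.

344

rank | idx | suffix
   0 |   9 | abcaeaeeaecbccebad
   1 |  25 | ad
   2 |   6 | addabcaeaeeaecbccebad
   3 |  12 | aeaeeaecbccebad
   4 |  17 | aecbccebad
   5 |  14 | aeeaecbccebad
   6 |  24 | bad
   7 |  10 | bcaeaeeaecbccebad
   8 |  20 | bccebad
   9 |   4 | beaddabcaeaeeaecbccebad
  10 |  11 | caeaeeaecbccebad
  11 |  19 | cbccebad
  12 |   3 | cbeaddabcaeaeeaecbccebad
  13 |  21 | ccebad
  14 |  22 | cebad
  15 |  26 | d
  16 |   8 | dabcaeaeeaecbccebad
  17 |   7 | ddabcaeaeeaecbccebad
  18 |   5 | eaddabcaeaeeaecbccebad
  19 |  16 | eaecbccebad
  20 |  13 | eaeeaecbccebad
  21 |  23 | ebad
  22 |  18 | ecbccebad
  23 |   2 | ecbeaddabcaeaeeaecbccebad
  24 |  15 | eeaecbccebad
  25 |   1 | eecbeaddabcaeaeeaecbccebad
  26 |   0 | eeecbeaddabcaeaeeaecbccebad

SA = [9, 25, 6, 12, 17, 14, 24, 10, 20, 4, 11, 19, 3, 21, 22, 26, 8, 7, 5, 16, 13, 23, 18, 2, 15, 1, 0]
i: (SA[i-1],SA[i]) lcp shared
  1: (9,25) 1 'a'
  2: (25,6) 2 'ad'
  3: (6,12) 1 'a'
  4: (12,17) 2 'ae'
  5: (17,14) 2 'ae'
  6: (14,24) 0 ''
  7: (24,10) 1 'b'
  8: (10,20) 2 'bc'
  9: (20,4) 1 'b'
  10: (4,11) 0 ''
  11: (11,19) 1 'c'
  12: (19,3) 2 'cb'
  13: (3,21) 1 'c'
  14: (21,22) 1 'c'
  15: (22,26) 0 ''
  16: (26,8) 1 'd'
  17: (8,7) 1 'd'
  18: (7,5) 0 ''
  19: (5,16) 2 'ea'
  20: (16,13) 3 'eae'
  21: (13,23) 1 'e'
  22: (23,18) 1 'e'
  23: (18,2) 3 'ecb'
  24: (2,15) 1 'e'
  25: (15,1) 2 'ee'
  26: (1,0) 2 'ee'

n(n+1)/2 = 27·28/2 = 378
Σ LCP = 0 + 1 + 2 + 1 + 2 + 2 + 0 + 1 + 2 + 1 + 0 + 1 + 2 + 1 + 1 + 0 + 1 + 1 + 0 + 2 + 3 + 1 + 1 + 3 + 1 + 2 + 2 = 34
distinct = 378 − 34 = 344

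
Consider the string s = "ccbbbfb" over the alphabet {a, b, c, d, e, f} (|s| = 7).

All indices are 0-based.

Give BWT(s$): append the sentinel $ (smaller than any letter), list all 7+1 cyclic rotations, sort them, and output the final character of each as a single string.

bfcbbc$b

rank  rotation  last
    0  $ccbbbfb  b
    1  b$ccbbbf  f
    2  bbbfb$cc  c
    3  bbfb$ccb  b
    4  bfb$ccbb  b
    5  cbbbfb$c  c
    6  ccbbbfb$  $
    7  fb$ccbbb  b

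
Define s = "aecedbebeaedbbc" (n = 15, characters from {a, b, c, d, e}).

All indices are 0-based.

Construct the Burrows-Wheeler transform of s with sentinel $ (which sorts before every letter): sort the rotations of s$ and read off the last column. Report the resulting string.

c$edbedbeeebbaac

rank  rotation          last
    0  $aecedbebeaedbbc  c
    1  aecedbebeaedbbc$  $
    2  aedbbc$aecedbebe  e
    3  bbc$aecedbebeaed  d
    4  bc$aecedbebeaedb  b
    5  beaedbbc$aecedbe  e
    6  bebeaedbbc$aeced  d
    7  c$aecedbebeaedbb  b
    8  cedbebeaedbbc$ae  e
    9  dbbc$aecedbebeae  e
   10  dbebeaedbbc$aece  e
   11  eaedbbc$aecedbeb  b
   12  ebeaedbbc$aecedb  b
   13  ecedbebeaedbbc$a  a
   14  edbbc$aecedbebea  a
   15  edbebeaedbbc$aec  c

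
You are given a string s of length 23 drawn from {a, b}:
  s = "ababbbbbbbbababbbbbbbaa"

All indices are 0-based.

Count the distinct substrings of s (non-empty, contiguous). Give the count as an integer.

sorted suffixes:
  #0 SA[0]=22  'a'
  #1 SA[1]=21  'aa'
  #2 SA[2]=11  'ababbbbbbbaa'
  #3 SA[3]=0  'ababbbbbbbbababbbbbbbaa'
  #4 SA[4]=13  'abbbbbbbaa'
  #5 SA[5]=2  'abbbbbbbbababbbbbbbaa'
  #6 SA[6]=20  'baa'
  #7 SA[7]=10  'bababbbbbbbaa'
  #8 SA[8]=12  'babbbbbbbaa'
  #9 SA[9]=1  'babbbbbbbbababbbbbbbaa'
  #10 SA[10]=19  'bbaa'
  #11 SA[11]=9  'bbababbbbbbbaa'
  #12 SA[12]=18  'bbbaa'
  #13 SA[13]=8  'bbbababbbbbbbaa'
  #14 SA[14]=17  'bbbbaa'
  #15 SA[15]=7  'bbbbababbbbbbbaa'
  #16 SA[16]=16  'bbbbbaa'
  #17 SA[17]=6  'bbbbbababbbbbbbaa'
  #18 SA[18]=15  'bbbbbbaa'
  #19 SA[19]=5  'bbbbbbababbbbbbbaa'
  #20 SA[20]=14  'bbbbbbbaa'
  #21 SA[21]=4  'bbbbbbbababbbbbbbaa'
  #22 SA[22]=3  'bbbbbbbbababbbbbbbaa'

SA = [22, 21, 11, 0, 13, 2, 20, 10, 12, 1, 19, 9, 18, 8, 17, 7, 16, 6, 15, 5, 14, 4, 3]
[i] adj suffixes → lcp
  [1] 22/21 → 1 ('a')
  [2] 21/11 → 1 ('a')
  [3] 11/0 → 10 ('ababbbbbbb')
  [4] 0/13 → 2 ('ab')
  [5] 13/2 → 8 ('abbbbbbb')
  [6] 2/20 → 0 ('')
  [7] 20/10 → 2 ('ba')
  [8] 10/12 → 3 ('bab')
  [9] 12/1 → 9 ('babbbbbbb')
  [10] 1/19 → 1 ('b')
  [11] 19/9 → 3 ('bba')
  [12] 9/18 → 2 ('bb')
  [13] 18/8 → 4 ('bbba')
  [14] 8/17 → 3 ('bbb')
  [15] 17/7 → 5 ('bbbba')
  [16] 7/16 → 4 ('bbbb')
  [17] 16/6 → 6 ('bbbbba')
  [18] 6/15 → 5 ('bbbbb')
  [19] 15/5 → 7 ('bbbbbba')
  [20] 5/14 → 6 ('bbbbbb')
  [21] 14/4 → 8 ('bbbbbbba')
  [22] 4/3 → 7 ('bbbbbbb')

n(n+1)/2 = 23·24/2 = 276
Σ LCP = 0 + 1 + 1 + 10 + 2 + 8 + 0 + 2 + 3 + 9 + 1 + 3 + 2 + 4 + 3 + 5 + 4 + 6 + 5 + 7 + 6 + 8 + 7 = 97
distinct = 276 − 97 = 179

179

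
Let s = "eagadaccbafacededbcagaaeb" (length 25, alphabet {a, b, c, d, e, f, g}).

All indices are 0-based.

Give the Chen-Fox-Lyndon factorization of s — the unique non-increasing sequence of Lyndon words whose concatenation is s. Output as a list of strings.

["e", "ag", "ad", "accbafacededbcag", "aaeb"]

emit factor 1: 'e' (i=0, period=1)
emit factor 2: 'ag' (i=1, period=2)
emit factor 3: 'ad' (i=3, period=2)
emit factor 4: 'accbafacededbcag' (i=5, period=16)
emit factor 5: 'aaeb' (i=21, period=4)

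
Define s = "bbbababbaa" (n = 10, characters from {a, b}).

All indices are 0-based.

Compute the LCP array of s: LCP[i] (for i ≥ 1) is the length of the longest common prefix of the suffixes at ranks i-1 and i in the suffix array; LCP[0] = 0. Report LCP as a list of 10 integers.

[0, 1, 1, 2, 0, 2, 3, 1, 3, 2]

rank→(start, suffix):
  0 → (9, 'a')
  1 → (8, 'aa')
  2 → (3, 'ababbaa')
  3 → (5, 'abbaa')
  4 → (7, 'baa')
  5 → (2, 'bababbaa')
  6 → (4, 'babbaa')
  7 → (6, 'bbaa')
  8 → (1, 'bbababbaa')
  9 → (0, 'bbbababbaa')

SA = [9, 8, 3, 5, 7, 2, 4, 6, 1, 0]
i: (SA[i-1],SA[i]) lcp shared
  1: (9,8) 1 'a'
  2: (8,3) 1 'a'
  3: (3,5) 2 'ab'
  4: (5,7) 0 ''
  5: (7,2) 2 'ba'
  6: (2,4) 3 'bab'
  7: (4,6) 1 'b'
  8: (6,1) 3 'bba'
  9: (1,0) 2 'bb'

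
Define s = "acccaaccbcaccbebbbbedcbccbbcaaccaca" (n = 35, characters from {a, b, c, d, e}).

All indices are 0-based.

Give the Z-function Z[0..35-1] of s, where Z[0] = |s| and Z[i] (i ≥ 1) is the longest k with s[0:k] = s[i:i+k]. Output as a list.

[35, 0, 0, 0, 1, 3, 0, 0, 0, 0, 3, 0, 0, 0, 0, 0, 0, 0, 0, 0, 0, 0, 0, 0, 0, 0, 0, 0, 1, 3, 0, 0, 2, 0, 1]

Z[0]=35
i=1: fresh scan; Z[1]=0
i=2: fresh scan; Z[2]=0
i=3: fresh scan; Z[3]=0
i=4: fresh scan; Z[4]=1 extend→box=[4,5)
i=5: fresh scan; Z[5]=3 extend→box=[5,8)
i=6: min(r-i=2, Z[1]=0)=0; Z[6]=0
i=7: min(r-i=1, Z[2]=0)=0; Z[7]=0
i=8: fresh scan; Z[8]=0
i=9: fresh scan; Z[9]=0
i=10: fresh scan; Z[10]=3 extend→box=[10,13)
i=11: min(r-i=2, Z[1]=0)=0; Z[11]=0
i=12: min(r-i=1, Z[2]=0)=0; Z[12]=0
i=13: fresh scan; Z[13]=0
i=14: fresh scan; Z[14]=0
i=15: fresh scan; Z[15]=0
i=16: fresh scan; Z[16]=0
i=17: fresh scan; Z[17]=0
i=18: fresh scan; Z[18]=0
i=19: fresh scan; Z[19]=0
i=20: fresh scan; Z[20]=0
i=21: fresh scan; Z[21]=0
i=22: fresh scan; Z[22]=0
i=23: fresh scan; Z[23]=0
i=24: fresh scan; Z[24]=0
i=25: fresh scan; Z[25]=0
i=26: fresh scan; Z[26]=0
i=27: fresh scan; Z[27]=0
i=28: fresh scan; Z[28]=1 extend→box=[28,29)
i=29: fresh scan; Z[29]=3 extend→box=[29,32)
i=30: min(r-i=2, Z[1]=0)=0; Z[30]=0
i=31: min(r-i=1, Z[2]=0)=0; Z[31]=0
i=32: fresh scan; Z[32]=2 extend→box=[32,34)
i=33: min(r-i=1, Z[1]=0)=0; Z[33]=0
i=34: fresh scan; Z[34]=1 extend→box=[34,35)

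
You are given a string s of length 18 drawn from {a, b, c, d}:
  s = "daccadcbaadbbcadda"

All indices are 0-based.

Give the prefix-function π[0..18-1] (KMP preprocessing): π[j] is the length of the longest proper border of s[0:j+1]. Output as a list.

[0, 0, 0, 0, 0, 1, 0, 0, 0, 0, 1, 0, 0, 0, 0, 1, 1, 2]

π[0] = 0
j=1 s[j]='a': π[1]=0 (border '')
j=2 s[j]='c': π[2]=0 (border '')
j=3 s[j]='c': π[3]=0 (border '')
j=4 s[j]='a': π[4]=0 (border '')
j=5 s[j]='d': π[5]=1 (border 'd')
j=6 s[j]='c': k: 1→0; π[6]=0 (border '')
j=7 s[j]='b': π[7]=0 (border '')
j=8 s[j]='a': π[8]=0 (border '')
j=9 s[j]='a': π[9]=0 (border '')
j=10 s[j]='d': π[10]=1 (border 'd')
j=11 s[j]='b': k: 1→0; π[11]=0 (border '')
j=12 s[j]='b': π[12]=0 (border '')
j=13 s[j]='c': π[13]=0 (border '')
j=14 s[j]='a': π[14]=0 (border '')
j=15 s[j]='d': π[15]=1 (border 'd')
j=16 s[j]='d': k: 1→0; π[16]=1 (border 'd')
j=17 s[j]='a': π[17]=2 (border 'da')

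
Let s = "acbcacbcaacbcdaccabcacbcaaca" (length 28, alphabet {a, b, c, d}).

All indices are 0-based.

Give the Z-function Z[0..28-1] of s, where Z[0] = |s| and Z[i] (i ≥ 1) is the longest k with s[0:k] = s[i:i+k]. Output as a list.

[28, 0, 0, 0, 5, 0, 0, 0, 1, 4, 0, 0, 0, 0, 2, 0, 0, 1, 0, 0, 5, 0, 0, 0, 1, 2, 0, 1]

Z[0]=28
i=1: fresh scan; Z[1]=0
i=2: fresh scan; Z[2]=0
i=3: fresh scan; Z[3]=0
i=4: fresh scan; Z[4]=5 grow→box=[4,9)
i=5: min(r-i=4, Z[1]=0)=0; Z[5]=0
i=6: min(r-i=3, Z[2]=0)=0; Z[6]=0
i=7: min(r-i=2, Z[3]=0)=0; Z[7]=0
i=8: min(r-i=1, Z[4]=5)=1; Z[8]=1
i=9: fresh scan; Z[9]=4 grow→box=[9,13)
i=10: min(r-i=3, Z[1]=0)=0; Z[10]=0
i=11: min(r-i=2, Z[2]=0)=0; Z[11]=0
i=12: min(r-i=1, Z[3]=0)=0; Z[12]=0
i=13: fresh scan; Z[13]=0
i=14: fresh scan; Z[14]=2 grow→box=[14,16)
i=15: min(r-i=1, Z[1]=0)=0; Z[15]=0
i=16: fresh scan; Z[16]=0
i=17: fresh scan; Z[17]=1 grow→box=[17,18)
i=18: fresh scan; Z[18]=0
i=19: fresh scan; Z[19]=0
i=20: fresh scan; Z[20]=5 grow→box=[20,25)
i=21: min(r-i=4, Z[1]=0)=0; Z[21]=0
i=22: min(r-i=3, Z[2]=0)=0; Z[22]=0
i=23: min(r-i=2, Z[3]=0)=0; Z[23]=0
i=24: min(r-i=1, Z[4]=5)=1; Z[24]=1
i=25: fresh scan; Z[25]=2 grow→box=[25,27)
i=26: min(r-i=1, Z[1]=0)=0; Z[26]=0
i=27: fresh scan; Z[27]=1 grow→box=[27,28)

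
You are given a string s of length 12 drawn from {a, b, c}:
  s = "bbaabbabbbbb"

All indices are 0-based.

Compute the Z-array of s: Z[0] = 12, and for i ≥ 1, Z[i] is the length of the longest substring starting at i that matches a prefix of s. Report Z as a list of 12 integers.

[12, 1, 0, 0, 3, 1, 0, 2, 2, 2, 2, 1]

Z[0]=12
i=1: i≥r, start 0; Z[1]=1 scan→box=[1,2)
i=2: i≥r, start 0; Z[2]=0
i=3: i≥r, start 0; Z[3]=0
i=4: i≥r, start 0; Z[4]=3 scan→box=[4,7)
i=5: min(r-i=2, Z[1]=1)=1; Z[5]=1
i=6: min(r-i=1, Z[2]=0)=0; Z[6]=0
i=7: i≥r, start 0; Z[7]=2 scan→box=[7,9)
i=8: min(r-i=1, Z[1]=1)=1; Z[8]=2 scan→box=[8,10)
i=9: min(r-i=1, Z[1]=1)=1; Z[9]=2 scan→box=[9,11)
i=10: min(r-i=1, Z[1]=1)=1; Z[10]=2 scan→box=[10,12)
i=11: min(r-i=1, Z[1]=1)=1; Z[11]=1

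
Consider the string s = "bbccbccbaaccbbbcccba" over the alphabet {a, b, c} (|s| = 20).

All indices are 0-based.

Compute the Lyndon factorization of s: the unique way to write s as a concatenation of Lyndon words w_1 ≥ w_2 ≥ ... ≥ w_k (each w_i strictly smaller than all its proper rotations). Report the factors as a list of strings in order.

emit factor 1: 'bbccbcc' (i=0, period=7)
emit factor 2: 'b' (i=7, period=1)
emit factor 3: 'aaccbbbcccb' (i=8, period=11)
emit factor 4: 'a' (i=19, period=1)

["bbccbcc", "b", "aaccbbbcccb", "a"]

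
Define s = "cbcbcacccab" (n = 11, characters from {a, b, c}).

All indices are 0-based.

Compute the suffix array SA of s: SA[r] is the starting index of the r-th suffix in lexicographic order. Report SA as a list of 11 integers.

rank→(start, suffix):
  0 → (9, 'ab')
  1 → (5, 'acccab')
  2 → (10, 'b')
  3 → (3, 'bcacccab')
  4 → (1, 'bcbcacccab')
  5 → (8, 'cab')
  6 → (4, 'cacccab')
  7 → (2, 'cbcacccab')
  8 → (0, 'cbcbcacccab')
  9 → (7, 'ccab')
  10 → (6, 'cccab')

[9, 5, 10, 3, 1, 8, 4, 2, 0, 7, 6]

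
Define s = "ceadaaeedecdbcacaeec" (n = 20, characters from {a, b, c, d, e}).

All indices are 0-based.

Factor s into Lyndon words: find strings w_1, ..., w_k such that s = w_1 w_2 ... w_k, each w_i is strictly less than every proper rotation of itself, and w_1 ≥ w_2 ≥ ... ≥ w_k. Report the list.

emit factor 1: 'ce' (i=0, period=2)
emit factor 2: 'ad' (i=2, period=2)
emit factor 3: 'aaeedecdbcacaeec' (i=4, period=16)

["ce", "ad", "aaeedecdbcacaeec"]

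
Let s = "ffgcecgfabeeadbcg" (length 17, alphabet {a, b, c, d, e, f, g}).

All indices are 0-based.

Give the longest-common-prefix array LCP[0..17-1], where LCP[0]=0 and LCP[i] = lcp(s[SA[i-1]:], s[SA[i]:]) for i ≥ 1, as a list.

rank | idx | suffix
   0 |   8 | abeeadbcg
   1 |  12 | adbcg
   2 |  14 | bcg
   3 |   9 | beeadbcg
   4 |   3 | cecgfabeeadbcg
   5 |  15 | cg
   6 |   5 | cgfabeeadbcg
   7 |  13 | dbcg
   8 |  11 | eadbcg
   9 |   4 | ecgfabeeadbcg
  10 |  10 | eeadbcg
  11 |   7 | fabeeadbcg
  12 |   0 | ffgcecgfabeeadbcg
  13 |   1 | fgcecgfabeeadbcg
  14 |  16 | g
  15 |   2 | gcecgfabeeadbcg
  16 |   6 | gfabeeadbcg

SA = [8, 12, 14, 9, 3, 15, 5, 13, 11, 4, 10, 7, 0, 1, 16, 2, 6]
[i] adj suffixes → lcp
  [1] 8/12 → 1 ('a')
  [2] 12/14 → 0 ('')
  [3] 14/9 → 1 ('b')
  [4] 9/3 → 0 ('')
  [5] 3/15 → 1 ('c')
  [6] 15/5 → 2 ('cg')
  [7] 5/13 → 0 ('')
  [8] 13/11 → 0 ('')
  [9] 11/4 → 1 ('e')
  [10] 4/10 → 1 ('e')
  [11] 10/7 → 0 ('')
  [12] 7/0 → 1 ('f')
  [13] 0/1 → 1 ('f')
  [14] 1/16 → 0 ('')
  [15] 16/2 → 1 ('g')
  [16] 2/6 → 1 ('g')

[0, 1, 0, 1, 0, 1, 2, 0, 0, 1, 1, 0, 1, 1, 0, 1, 1]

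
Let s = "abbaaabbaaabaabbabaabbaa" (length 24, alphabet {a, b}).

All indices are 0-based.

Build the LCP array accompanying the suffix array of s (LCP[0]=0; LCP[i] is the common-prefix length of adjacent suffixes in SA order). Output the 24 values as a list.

[0, 1, 2, 4, 2, 3, 6, 5, 1, 7, 2, 5, 7, 4, 0, 3, 5, 3, 6, 2, 1, 4, 6, 3]

rank→(start, suffix):
  0 → (23, 'a')
  1 → (22, 'aa')
  2 → (8, 'aaabaabbabaabbaa')
  3 → (3, 'aaabbaaabaabbabaabbaa')
  4 → (9, 'aabaabbabaabbaa')
  5 → (18, 'aabbaa')
  6 → (4, 'aabbaaabaabbabaabbaa')
  7 → (12, 'aabbabaabbaa')
  8 → (16, 'abaabbaa')
  9 → (10, 'abaabbabaabbaa')
  10 → (19, 'abbaa')
  11 → (5, 'abbaaabaabbabaabbaa')
  12 → (0, 'abbaaabbaaabaabbabaabbaa')
  13 → (13, 'abbabaabbaa')
  14 → (21, 'baa')
  15 → (7, 'baaabaabbabaabbaa')
  16 → (2, 'baaabbaaabaabbabaabbaa')
  17 → (17, 'baabbaa')
  18 → (11, 'baabbabaabbaa')
  19 → (15, 'babaabbaa')
  20 → (20, 'bbaa')
  21 → (6, 'bbaaabaabbabaabbaa')
  22 → (1, 'bbaaabbaaabaabbabaabbaa')
  23 → (14, 'bbabaabbaa')

SA = [23, 22, 8, 3, 9, 18, 4, 12, 16, 10, 19, 5, 0, 13, 21, 7, 2, 17, 11, 15, 20, 6, 1, 14]
i: (SA[i-1],SA[i]) lcp shared
  1: (23,22) 1 'a'
  2: (22,8) 2 'aa'
  3: (8,3) 4 'aaab'
  4: (3,9) 2 'aa'
  5: (9,18) 3 'aab'
  6: (18,4) 6 'aabbaa'
  7: (4,12) 5 'aabba'
  8: (12,16) 1 'a'
  9: (16,10) 7 'abaabba'
  10: (10,19) 2 'ab'
  11: (19,5) 5 'abbaa'
  12: (5,0) 7 'abbaaab'
  13: (0,13) 4 'abba'
  14: (13,21) 0 ''
  15: (21,7) 3 'baa'
  16: (7,2) 5 'baaab'
  17: (2,17) 3 'baa'
  18: (17,11) 6 'baabba'
  19: (11,15) 2 'ba'
  20: (15,20) 1 'b'
  21: (20,6) 4 'bbaa'
  22: (6,1) 6 'bbaaab'
  23: (1,14) 3 'bba'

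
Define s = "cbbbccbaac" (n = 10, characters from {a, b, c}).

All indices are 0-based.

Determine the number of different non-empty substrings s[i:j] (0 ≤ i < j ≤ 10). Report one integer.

rank→(start, suffix):
  0 → (7, 'aac')
  1 → (8, 'ac')
  2 → (6, 'baac')
  3 → (1, 'bbbccbaac')
  4 → (2, 'bbccbaac')
  5 → (3, 'bccbaac')
  6 → (9, 'c')
  7 → (5, 'cbaac')
  8 → (0, 'cbbbccbaac')
  9 → (4, 'ccbaac')

SA = [7, 8, 6, 1, 2, 3, 9, 5, 0, 4]
rank  pair      lcp
   1  s[7:],s[8:]  1  'a'
   2  s[8:],s[6:]  0  ''
   3  s[6:],s[1:]  1  'b'
   4  s[1:],s[2:]  2  'bb'
   5  s[2:],s[3:]  1  'b'
   6  s[3:],s[9:]  0  ''
   7  s[9:],s[5:]  1  'c'
   8  s[5:],s[0:]  2  'cb'
   9  s[0:],s[4:]  1  'c'

n(n+1)/2 = 10·11/2 = 55
Σ LCP = 0 + 1 + 0 + 1 + 2 + 1 + 0 + 1 + 2 + 1 = 9
distinct = 55 − 9 = 46

46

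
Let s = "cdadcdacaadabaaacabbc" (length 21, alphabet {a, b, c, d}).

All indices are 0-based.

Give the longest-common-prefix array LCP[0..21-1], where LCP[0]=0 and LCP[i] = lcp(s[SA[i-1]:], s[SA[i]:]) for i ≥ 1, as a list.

rank | idx | suffix
   0 |  13 | aaacabbc
   1 |  14 | aacabbc
   2 |   8 | aadabaaacabbc
   3 |  11 | abaaacabbc
   4 |  17 | abbc
   5 |   6 | acaadabaaacabbc
   6 |  15 | acabbc
   7 |   9 | adabaaacabbc
   8 |   2 | adcdacaadabaaacabbc
   9 |  12 | baaacabbc
  10 |  18 | bbc
  11 |  19 | bc
  12 |  20 | c
  13 |   7 | caadabaaacabbc
  14 |  16 | cabbc
  15 |   4 | cdacaadabaaacabbc
  16 |   0 | cdadcdacaadabaaacabbc
  17 |  10 | dabaaacabbc
  18 |   5 | dacaadabaaacabbc
  19 |   1 | dadcdacaadabaaacabbc
  20 |   3 | dcdacaadabaaacabbc

SA = [13, 14, 8, 11, 17, 6, 15, 9, 2, 12, 18, 19, 20, 7, 16, 4, 0, 10, 5, 1, 3]
[i] adj suffixes → lcp
  [1] 13/14 → 2 ('aa')
  [2] 14/8 → 2 ('aa')
  [3] 8/11 → 1 ('a')
  [4] 11/17 → 2 ('ab')
  [5] 17/6 → 1 ('a')
  [6] 6/15 → 3 ('aca')
  [7] 15/9 → 1 ('a')
  [8] 9/2 → 2 ('ad')
  [9] 2/12 → 0 ('')
  [10] 12/18 → 1 ('b')
  [11] 18/19 → 1 ('b')
  [12] 19/20 → 0 ('')
  [13] 20/7 → 1 ('c')
  [14] 7/16 → 2 ('ca')
  [15] 16/4 → 1 ('c')
  [16] 4/0 → 3 ('cda')
  [17] 0/10 → 0 ('')
  [18] 10/5 → 2 ('da')
  [19] 5/1 → 2 ('da')
  [20] 1/3 → 1 ('d')

[0, 2, 2, 1, 2, 1, 3, 1, 2, 0, 1, 1, 0, 1, 2, 1, 3, 0, 2, 2, 1]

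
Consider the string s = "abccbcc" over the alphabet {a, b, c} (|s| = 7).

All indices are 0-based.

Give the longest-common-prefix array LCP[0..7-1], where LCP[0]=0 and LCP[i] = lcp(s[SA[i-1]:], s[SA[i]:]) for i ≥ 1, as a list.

[0, 0, 3, 0, 1, 1, 2]

rank | idx | suffix
   0 |   0 | abccbcc
   1 |   4 | bcc
   2 |   1 | bccbcc
   3 |   6 | c
   4 |   3 | cbcc
   5 |   5 | cc
   6 |   2 | ccbcc

SA = [0, 4, 1, 6, 3, 5, 2]
[i] adj suffixes → lcp
  [1] 0/4 → 0 ('')
  [2] 4/1 → 3 ('bcc')
  [3] 1/6 → 0 ('')
  [4] 6/3 → 1 ('c')
  [5] 3/5 → 1 ('c')
  [6] 5/2 → 2 ('cc')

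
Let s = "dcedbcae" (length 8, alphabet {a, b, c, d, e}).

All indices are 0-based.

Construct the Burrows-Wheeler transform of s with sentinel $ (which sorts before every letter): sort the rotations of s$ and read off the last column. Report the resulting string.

ecdbde$ac

rank  rotation   last
    0  $dcedbcae  e
    1  ae$dcedbc  c
    2  bcae$dced  d
    3  cae$dcedb  b
    4  cedbcae$d  d
    5  dbcae$dce  e
    6  dcedbcae$  $
    7  e$dcedbca  a
    8  edbcae$dc  c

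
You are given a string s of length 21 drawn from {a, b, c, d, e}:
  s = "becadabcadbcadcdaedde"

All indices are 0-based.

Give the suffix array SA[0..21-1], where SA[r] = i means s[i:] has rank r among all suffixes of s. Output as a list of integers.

[5, 3, 8, 12, 16, 6, 10, 0, 2, 7, 11, 14, 4, 15, 9, 13, 18, 19, 20, 1, 17]

sorted suffixes:
  #0 SA[0]=5  'abcadbcadcdaedde'
  #1 SA[1]=3  'adabcadbcadcdaedde'
  #2 SA[2]=8  'adbcadcdaedde'
  #3 SA[3]=12  'adcdaedde'
  #4 SA[4]=16  'aedde'
  #5 SA[5]=6  'bcadbcadcdaedde'
  #6 SA[6]=10  'bcadcdaedde'
  #7 SA[7]=0  'becadabcadbcadcdaedde'
  #8 SA[8]=2  'cadabcadbcadcdaedde'
  #9 SA[9]=7  'cadbcadcdaedde'
  #10 SA[10]=11  'cadcdaedde'
  #11 SA[11]=14  'cdaedde'
  #12 SA[12]=4  'dabcadbcadcdaedde'
  #13 SA[13]=15  'daedde'
  #14 SA[14]=9  'dbcadcdaedde'
  #15 SA[15]=13  'dcdaedde'
  #16 SA[16]=18  'dde'
  #17 SA[17]=19  'de'
  #18 SA[18]=20  'e'
  #19 SA[19]=1  'ecadabcadbcadcdaedde'
  #20 SA[20]=17  'edde'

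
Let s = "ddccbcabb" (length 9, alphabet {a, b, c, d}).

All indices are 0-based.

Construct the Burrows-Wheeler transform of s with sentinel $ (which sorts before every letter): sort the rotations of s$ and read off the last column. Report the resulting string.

rank  rotation    last
    0  $ddccbcabb  b
    1  abb$ddccbc  c
    2  b$ddccbcab  b
    3  bb$ddccbca  a
    4  bcabb$ddcc  c
    5  cabb$ddccb  b
    6  cbcabb$ddc  c
    7  ccbcabb$dd  d
    8  dccbcabb$d  d
    9  ddccbcabb$  $

bcbacbcdd$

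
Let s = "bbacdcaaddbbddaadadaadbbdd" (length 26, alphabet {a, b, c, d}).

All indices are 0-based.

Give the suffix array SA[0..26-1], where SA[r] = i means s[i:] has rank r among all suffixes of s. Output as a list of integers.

rank→(start, suffix):
  0 → (14, 'aadadaadbbdd')
  1 → (19, 'aadbbdd')
  2 → (6, 'aaddbbddaadadaadbbdd')
  3 → (2, 'acdcaaddbbddaadadaadbbdd')
  4 → (17, 'adaadbbdd')
  5 → (15, 'adadaadbbdd')
  6 → (20, 'adbbdd')
  7 → (7, 'addbbddaadadaadbbdd')
  8 → (1, 'bacdcaaddbbddaadadaadbbdd')
  9 → (0, 'bbacdcaaddbbddaadadaadbbdd')
  10 → (22, 'bbdd')
  11 → (10, 'bbddaadadaadbbdd')
  12 → (23, 'bdd')
  13 → (11, 'bddaadadaadbbdd')
  14 → (5, 'caaddbbddaadadaadbbdd')
  15 → (3, 'cdcaaddbbddaadadaadbbdd')
  16 → (25, 'd')
  17 → (13, 'daadadaadbbdd')
  18 → (18, 'daadbbdd')
  19 → (16, 'dadaadbbdd')
  20 → (21, 'dbbdd')
  21 → (9, 'dbbddaadadaadbbdd')
  22 → (4, 'dcaaddbbddaadadaadbbdd')
  23 → (24, 'dd')
  24 → (12, 'ddaadadaadbbdd')
  25 → (8, 'ddbbddaadadaadbbdd')

[14, 19, 6, 2, 17, 15, 20, 7, 1, 0, 22, 10, 23, 11, 5, 3, 25, 13, 18, 16, 21, 9, 4, 24, 12, 8]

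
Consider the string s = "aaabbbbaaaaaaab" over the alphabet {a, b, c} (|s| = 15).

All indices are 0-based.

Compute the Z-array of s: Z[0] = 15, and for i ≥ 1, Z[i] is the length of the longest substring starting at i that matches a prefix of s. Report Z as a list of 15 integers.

[15, 2, 1, 0, 0, 0, 0, 3, 3, 3, 3, 4, 2, 1, 0]

Z[0]=15
i=1: fresh scan; Z[1]=2 extend→box=[1,3)
i=2: min(r-i=1, Z[1]=2)=1; Z[2]=1
i=3: fresh scan; Z[3]=0
i=4: fresh scan; Z[4]=0
i=5: fresh scan; Z[5]=0
i=6: fresh scan; Z[6]=0
i=7: fresh scan; Z[7]=3 extend→box=[7,10)
i=8: min(r-i=2, Z[1]=2)=2; Z[8]=3 extend→box=[8,11)
i=9: min(r-i=2, Z[1]=2)=2; Z[9]=3 extend→box=[9,12)
i=10: min(r-i=2, Z[1]=2)=2; Z[10]=3 extend→box=[10,13)
i=11: min(r-i=2, Z[1]=2)=2; Z[11]=4 extend→box=[11,15)
i=12: min(r-i=3, Z[1]=2)=2; Z[12]=2
i=13: min(r-i=2, Z[2]=1)=1; Z[13]=1
i=14: min(r-i=1, Z[3]=0)=0; Z[14]=0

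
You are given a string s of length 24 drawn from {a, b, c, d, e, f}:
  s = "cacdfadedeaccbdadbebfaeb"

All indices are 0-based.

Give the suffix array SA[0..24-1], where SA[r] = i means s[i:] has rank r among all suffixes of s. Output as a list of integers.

rank | idx | suffix
   0 |  10 | accbdadbebfaeb
   1 |   1 | acdfadedeaccbdadbebfaeb
   2 |  15 | adbebfaeb
   3 |   5 | adedeaccbdadbebfaeb
   4 |  21 | aeb
   5 |  23 | b
   6 |  13 | bdadbebfaeb
   7 |  17 | bebfaeb
   8 |  19 | bfaeb
   9 |   0 | cacdfadedeaccbdadbebfaeb
  10 |  12 | cbdadbebfaeb
  11 |  11 | ccbdadbebfaeb
  12 |   2 | cdfadedeaccbdadbebfaeb
  13 |  14 | dadbebfaeb
  14 |  16 | dbebfaeb
  15 |   8 | deaccbdadbebfaeb
  16 |   6 | dedeaccbdadbebfaeb
  17 |   3 | dfadedeaccbdadbebfaeb
  18 |   9 | eaccbdadbebfaeb
  19 |  22 | eb
  20 |  18 | ebfaeb
  21 |   7 | edeaccbdadbebfaeb
  22 |   4 | fadedeaccbdadbebfaeb
  23 |  20 | faeb

[10, 1, 15, 5, 21, 23, 13, 17, 19, 0, 12, 11, 2, 14, 16, 8, 6, 3, 9, 22, 18, 7, 4, 20]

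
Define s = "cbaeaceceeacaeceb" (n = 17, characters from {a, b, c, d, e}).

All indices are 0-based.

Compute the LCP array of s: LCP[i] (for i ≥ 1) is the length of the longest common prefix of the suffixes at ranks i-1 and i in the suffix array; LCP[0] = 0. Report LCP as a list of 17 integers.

rank | idx | suffix
   0 |  10 | acaeceb
   1 |   4 | aceceeacaeceb
   2 |   2 | aeaceceeacaeceb
   3 |  12 | aeceb
   4 |  16 | b
   5 |   1 | baeaceceeacaeceb
   6 |  11 | caeceb
   7 |   0 | cbaeaceceeacaeceb
   8 |  14 | ceb
   9 |   5 | ceceeacaeceb
  10 |   7 | ceeacaeceb
  11 |   9 | eacaeceb
  12 |   3 | eaceceeacaeceb
  13 |  15 | eb
  14 |  13 | eceb
  15 |   6 | eceeacaeceb
  16 |   8 | eeacaeceb

SA = [10, 4, 2, 12, 16, 1, 11, 0, 14, 5, 7, 9, 3, 15, 13, 6, 8]
i: (SA[i-1],SA[i]) lcp shared
  1: (10,4) 2 'ac'
  2: (4,2) 1 'a'
  3: (2,12) 2 'ae'
  4: (12,16) 0 ''
  5: (16,1) 1 'b'
  6: (1,11) 0 ''
  7: (11,0) 1 'c'
  8: (0,14) 1 'c'
  9: (14,5) 2 'ce'
  10: (5,7) 2 'ce'
  11: (7,9) 0 ''
  12: (9,3) 3 'eac'
  13: (3,15) 1 'e'
  14: (15,13) 1 'e'
  15: (13,6) 3 'ece'
  16: (6,8) 1 'e'

[0, 2, 1, 2, 0, 1, 0, 1, 1, 2, 2, 0, 3, 1, 1, 3, 1]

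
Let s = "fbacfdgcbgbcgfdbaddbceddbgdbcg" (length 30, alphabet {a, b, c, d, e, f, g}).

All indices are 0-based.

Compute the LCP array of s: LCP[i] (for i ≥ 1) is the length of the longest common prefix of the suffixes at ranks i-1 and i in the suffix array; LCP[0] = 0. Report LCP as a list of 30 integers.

[0, 1, 0, 2, 1, 2, 3, 1, 2, 0, 1, 1, 1, 2, 0, 2, 3, 2, 1, 3, 1, 0, 0, 1, 2, 0, 1, 1, 1, 1]

rank→(start, suffix):
  0 → (2, 'acfdgcbgbcgfdbaddbceddbgdbcg')
  1 → (16, 'addbceddbgdbcg')
  2 → (1, 'bacfdgcbgbcgfdbaddbceddbgdbcg')
  3 → (15, 'baddbceddbgdbcg')
  4 → (19, 'bceddbgdbcg')
  5 → (27, 'bcg')
  6 → (10, 'bcgfdbaddbceddbgdbcg')
  7 → (8, 'bgbcgfdbaddbceddbgdbcg')
  8 → (24, 'bgdbcg')
  9 → (7, 'cbgbcgfdbaddbceddbgdbcg')
  10 → (20, 'ceddbgdbcg')
  11 → (3, 'cfdgcbgbcgfdbaddbceddbgdbcg')
  12 → (28, 'cg')
  13 → (11, 'cgfdbaddbceddbgdbcg')
  14 → (14, 'dbaddbceddbgdbcg')
  15 → (18, 'dbceddbgdbcg')
  16 → (26, 'dbcg')
  17 → (23, 'dbgdbcg')
  18 → (17, 'ddbceddbgdbcg')
  19 → (22, 'ddbgdbcg')
  20 → (5, 'dgcbgbcgfdbaddbceddbgdbcg')
  21 → (21, 'eddbgdbcg')
  22 → (0, 'fbacfdgcbgbcgfdbaddbceddbgdbcg')
  23 → (13, 'fdbaddbceddbgdbcg')
  24 → (4, 'fdgcbgbcgfdbaddbceddbgdbcg')
  25 → (29, 'g')
  26 → (9, 'gbcgfdbaddbceddbgdbcg')
  27 → (6, 'gcbgbcgfdbaddbceddbgdbcg')
  28 → (25, 'gdbcg')
  29 → (12, 'gfdbaddbceddbgdbcg')

SA = [2, 16, 1, 15, 19, 27, 10, 8, 24, 7, 20, 3, 28, 11, 14, 18, 26, 23, 17, 22, 5, 21, 0, 13, 4, 29, 9, 6, 25, 12]
i: (SA[i-1],SA[i]) lcp shared
  1: (2,16) 1 'a'
  2: (16,1) 0 ''
  3: (1,15) 2 'ba'
  4: (15,19) 1 'b'
  5: (19,27) 2 'bc'
  6: (27,10) 3 'bcg'
  7: (10,8) 1 'b'
  8: (8,24) 2 'bg'
  9: (24,7) 0 ''
  10: (7,20) 1 'c'
  11: (20,3) 1 'c'
  12: (3,28) 1 'c'
  13: (28,11) 2 'cg'
  14: (11,14) 0 ''
  15: (14,18) 2 'db'
  16: (18,26) 3 'dbc'
  17: (26,23) 2 'db'
  18: (23,17) 1 'd'
  19: (17,22) 3 'ddb'
  20: (22,5) 1 'd'
  21: (5,21) 0 ''
  22: (21,0) 0 ''
  23: (0,13) 1 'f'
  24: (13,4) 2 'fd'
  25: (4,29) 0 ''
  26: (29,9) 1 'g'
  27: (9,6) 1 'g'
  28: (6,25) 1 'g'
  29: (25,12) 1 'g'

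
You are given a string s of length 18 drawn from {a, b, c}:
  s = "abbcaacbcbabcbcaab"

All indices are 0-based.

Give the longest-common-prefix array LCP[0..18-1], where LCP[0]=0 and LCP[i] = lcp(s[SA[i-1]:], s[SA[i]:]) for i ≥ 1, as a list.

sorted suffixes:
  #0 SA[0]=15  'aab'
  #1 SA[1]=4  'aacbcbabcbcaab'
  #2 SA[2]=16  'ab'
  #3 SA[3]=0  'abbcaacbcbabcbcaab'
  #4 SA[4]=10  'abcbcaab'
  #5 SA[5]=5  'acbcbabcbcaab'
  #6 SA[6]=17  'b'
  #7 SA[7]=9  'babcbcaab'
  #8 SA[8]=1  'bbcaacbcbabcbcaab'
  #9 SA[9]=13  'bcaab'
  #10 SA[10]=2  'bcaacbcbabcbcaab'
  #11 SA[11]=7  'bcbabcbcaab'
  #12 SA[12]=11  'bcbcaab'
  #13 SA[13]=14  'caab'
  #14 SA[14]=3  'caacbcbabcbcaab'
  #15 SA[15]=8  'cbabcbcaab'
  #16 SA[16]=12  'cbcaab'
  #17 SA[17]=6  'cbcbabcbcaab'

SA = [15, 4, 16, 0, 10, 5, 17, 9, 1, 13, 2, 7, 11, 14, 3, 8, 12, 6]
[i] adj suffixes → lcp
  [1] 15/4 → 2 ('aa')
  [2] 4/16 → 1 ('a')
  [3] 16/0 → 2 ('ab')
  [4] 0/10 → 2 ('ab')
  [5] 10/5 → 1 ('a')
  [6] 5/17 → 0 ('')
  [7] 17/9 → 1 ('b')
  [8] 9/1 → 1 ('b')
  [9] 1/13 → 1 ('b')
  [10] 13/2 → 4 ('bcaa')
  [11] 2/7 → 2 ('bc')
  [12] 7/11 → 3 ('bcb')
  [13] 11/14 → 0 ('')
  [14] 14/3 → 3 ('caa')
  [15] 3/8 → 1 ('c')
  [16] 8/12 → 2 ('cb')
  [17] 12/6 → 3 ('cbc')

[0, 2, 1, 2, 2, 1, 0, 1, 1, 1, 4, 2, 3, 0, 3, 1, 2, 3]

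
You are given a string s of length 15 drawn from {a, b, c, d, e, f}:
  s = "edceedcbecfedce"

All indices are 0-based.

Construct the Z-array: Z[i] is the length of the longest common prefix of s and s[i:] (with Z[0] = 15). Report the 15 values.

[15, 0, 0, 1, 3, 0, 0, 0, 1, 0, 0, 4, 0, 0, 1]

Z[0]=15
i=1: outside box; Z[1]=0
i=2: outside box; Z[2]=0
i=3: outside box; Z[3]=1 grow→box=[3,4)
i=4: outside box; Z[4]=3 grow→box=[4,7)
i=5: min(r-i=2, Z[1]=0)=0; Z[5]=0
i=6: min(r-i=1, Z[2]=0)=0; Z[6]=0
i=7: outside box; Z[7]=0
i=8: outside box; Z[8]=1 grow→box=[8,9)
i=9: outside box; Z[9]=0
i=10: outside box; Z[10]=0
i=11: outside box; Z[11]=4 grow→box=[11,15)
i=12: min(r-i=3, Z[1]=0)=0; Z[12]=0
i=13: min(r-i=2, Z[2]=0)=0; Z[13]=0
i=14: min(r-i=1, Z[3]=1)=1; Z[14]=1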